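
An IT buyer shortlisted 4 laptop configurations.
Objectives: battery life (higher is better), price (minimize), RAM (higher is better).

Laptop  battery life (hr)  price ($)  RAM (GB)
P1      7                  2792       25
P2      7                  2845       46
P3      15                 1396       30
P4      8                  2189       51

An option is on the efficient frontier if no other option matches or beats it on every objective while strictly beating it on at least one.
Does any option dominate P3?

P1: worse on battery life (7 vs 15).
P2: worse on battery life (7 vs 15).
P4: worse on battery life (8 vs 15).
No option is at least as good as P3 on every objective and strictly better on one.

No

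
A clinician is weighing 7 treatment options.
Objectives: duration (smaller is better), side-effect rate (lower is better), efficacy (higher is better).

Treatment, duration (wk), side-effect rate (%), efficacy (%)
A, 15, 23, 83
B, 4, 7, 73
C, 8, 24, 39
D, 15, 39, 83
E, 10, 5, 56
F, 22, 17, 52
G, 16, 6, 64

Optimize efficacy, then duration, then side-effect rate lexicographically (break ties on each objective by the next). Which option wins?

A

First maximize efficacy: best is 83, kept {A, D}.
Then minimize duration: best is 15, kept {A, D}.
Then minimize side-effect rate: best is 23, kept {A}.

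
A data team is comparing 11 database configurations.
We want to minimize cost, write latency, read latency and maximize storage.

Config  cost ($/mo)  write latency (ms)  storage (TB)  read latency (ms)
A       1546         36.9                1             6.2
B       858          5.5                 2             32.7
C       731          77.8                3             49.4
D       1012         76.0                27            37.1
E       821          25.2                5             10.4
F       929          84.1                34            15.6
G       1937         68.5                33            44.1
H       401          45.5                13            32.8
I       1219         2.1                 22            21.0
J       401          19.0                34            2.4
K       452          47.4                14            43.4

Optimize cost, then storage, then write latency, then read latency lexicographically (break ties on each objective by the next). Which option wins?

J

First minimize cost: best is 401, kept {H, J}.
Then maximize storage: best is 34, kept {J}.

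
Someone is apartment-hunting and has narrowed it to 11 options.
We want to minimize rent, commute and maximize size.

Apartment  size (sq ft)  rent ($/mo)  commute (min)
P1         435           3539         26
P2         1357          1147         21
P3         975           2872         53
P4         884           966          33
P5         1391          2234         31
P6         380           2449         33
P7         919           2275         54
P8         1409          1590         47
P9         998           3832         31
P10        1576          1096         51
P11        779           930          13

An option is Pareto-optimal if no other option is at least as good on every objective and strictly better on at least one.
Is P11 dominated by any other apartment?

P1: worse on size (435 vs 779).
P2: worse on rent (1147 vs 930).
P3: worse on rent (2872 vs 930).
P4: worse on rent (966 vs 930).
P5: worse on rent (2234 vs 930).
P6: worse on size (380 vs 779).
P7: worse on rent (2275 vs 930).
P8: worse on rent (1590 vs 930).
P9: worse on rent (3832 vs 930).
P10: worse on rent (1096 vs 930).
No option is at least as good as P11 on every objective and strictly better on one.

No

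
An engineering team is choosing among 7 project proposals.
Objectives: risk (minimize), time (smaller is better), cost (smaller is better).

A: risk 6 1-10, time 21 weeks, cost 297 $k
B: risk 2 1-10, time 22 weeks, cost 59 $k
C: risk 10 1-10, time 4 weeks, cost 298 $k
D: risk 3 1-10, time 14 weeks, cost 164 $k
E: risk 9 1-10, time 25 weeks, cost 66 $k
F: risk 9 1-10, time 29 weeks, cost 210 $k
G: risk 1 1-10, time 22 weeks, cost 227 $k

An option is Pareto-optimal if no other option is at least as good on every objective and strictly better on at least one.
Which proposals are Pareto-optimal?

B, C, D, G

A: dominated by D (risk 3≤6, time 14≤21, cost 164≤297).
B: not dominated (best cost).
C: not dominated (best time).
D: not dominated.
E: dominated by B (risk 2≤9, time 22≤25, cost 59≤66).
F: dominated by B (risk 2≤9, time 22≤29, cost 59≤210).
G: not dominated (best risk).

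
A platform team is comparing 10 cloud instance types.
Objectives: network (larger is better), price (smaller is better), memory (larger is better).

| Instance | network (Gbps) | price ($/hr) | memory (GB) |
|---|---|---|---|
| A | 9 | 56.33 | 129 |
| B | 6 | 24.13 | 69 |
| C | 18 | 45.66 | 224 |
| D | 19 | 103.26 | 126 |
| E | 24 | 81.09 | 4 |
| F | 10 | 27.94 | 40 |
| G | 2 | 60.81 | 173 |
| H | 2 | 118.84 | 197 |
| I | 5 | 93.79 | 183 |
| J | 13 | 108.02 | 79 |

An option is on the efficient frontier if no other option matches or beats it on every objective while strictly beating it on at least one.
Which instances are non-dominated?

A: dominated by C (network 18≥9, price 45.66≤56.33, memory 224≥129).
B: not dominated (best price).
C: not dominated (best memory).
D: not dominated.
E: not dominated (best network).
F: not dominated.
G: dominated by C (network 18≥2, price 45.66≤60.81, memory 224≥173).
H: dominated by C (network 18≥2, price 45.66≤118.84, memory 224≥197).
I: dominated by C (network 18≥5, price 45.66≤93.79, memory 224≥183).
J: dominated by C (network 18≥13, price 45.66≤108.02, memory 224≥79).

B, C, D, E, F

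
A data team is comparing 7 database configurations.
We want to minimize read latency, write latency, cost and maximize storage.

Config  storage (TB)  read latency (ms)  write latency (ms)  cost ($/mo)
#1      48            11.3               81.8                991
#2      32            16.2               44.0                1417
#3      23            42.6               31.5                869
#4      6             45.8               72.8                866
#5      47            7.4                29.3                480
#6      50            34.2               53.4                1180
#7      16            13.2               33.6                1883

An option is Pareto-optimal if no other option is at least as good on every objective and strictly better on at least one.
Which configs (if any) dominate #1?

#2: worse on storage (32 vs 48).
#3: worse on storage (23 vs 48).
#4: worse on storage (6 vs 48).
#5: worse on storage (47 vs 48).
#6: worse on read latency (34.2 vs 11.3).
#7: worse on storage (16 vs 48).
No option dominates #1.

none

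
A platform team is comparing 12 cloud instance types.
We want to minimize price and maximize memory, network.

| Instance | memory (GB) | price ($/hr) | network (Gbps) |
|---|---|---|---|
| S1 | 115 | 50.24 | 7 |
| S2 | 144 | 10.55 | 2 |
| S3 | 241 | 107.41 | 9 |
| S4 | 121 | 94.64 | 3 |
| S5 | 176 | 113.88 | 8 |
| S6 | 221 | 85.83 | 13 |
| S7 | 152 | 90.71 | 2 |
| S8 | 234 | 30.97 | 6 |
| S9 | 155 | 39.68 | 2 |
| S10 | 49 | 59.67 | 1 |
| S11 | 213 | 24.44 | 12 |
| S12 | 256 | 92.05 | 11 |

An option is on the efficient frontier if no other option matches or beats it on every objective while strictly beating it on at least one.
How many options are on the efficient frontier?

S1: dominated by S11 (memory 213≥115, price 24.44≤50.24, network 12≥7).
S2: not dominated (best price).
S3: dominated by S12 (memory 256≥241, price 92.05≤107.41, network 11≥9).
S4: dominated by S6 (memory 221≥121, price 85.83≤94.64, network 13≥3).
S5: dominated by S3 (memory 241≥176, price 107.41≤113.88, network 9≥8).
S6: not dominated (best network).
S7: dominated by S6 (memory 221≥152, price 85.83≤90.71, network 13≥2).
S8: not dominated.
S9: dominated by S8 (memory 234≥155, price 30.97≤39.68, network 6≥2).
S10: dominated by S1 (memory 115≥49, price 50.24≤59.67, network 7≥1).
S11: not dominated.
S12: not dominated (best memory).
Pareto-optimal: S2, S6, S8, S11, S12 → 5.

5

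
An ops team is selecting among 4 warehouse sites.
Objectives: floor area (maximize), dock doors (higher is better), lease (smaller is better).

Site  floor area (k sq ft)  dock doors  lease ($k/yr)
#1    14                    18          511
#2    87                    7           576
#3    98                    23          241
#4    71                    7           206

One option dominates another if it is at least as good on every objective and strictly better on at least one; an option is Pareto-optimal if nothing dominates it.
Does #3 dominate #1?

Yes

#3 vs #1: floor area 98≥14, dock doors 23≥18, lease 241≤511 — #3 is at least as good on every objective with at least one strict improvement.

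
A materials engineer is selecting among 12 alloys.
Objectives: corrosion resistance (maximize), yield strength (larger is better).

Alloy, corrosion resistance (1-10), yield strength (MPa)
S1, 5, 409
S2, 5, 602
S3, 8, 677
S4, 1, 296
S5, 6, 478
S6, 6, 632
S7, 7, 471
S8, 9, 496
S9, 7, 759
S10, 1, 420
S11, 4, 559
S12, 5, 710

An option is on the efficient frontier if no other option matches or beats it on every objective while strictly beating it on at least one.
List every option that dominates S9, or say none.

none

S1: worse on corrosion resistance (5 vs 7).
S2: worse on corrosion resistance (5 vs 7).
S3: worse on yield strength (677 vs 759).
S4: worse on corrosion resistance (1 vs 7).
S5: worse on corrosion resistance (6 vs 7).
S6: worse on corrosion resistance (6 vs 7).
S7: worse on yield strength (471 vs 759).
S8: worse on yield strength (496 vs 759).
S10: worse on corrosion resistance (1 vs 7).
S11: worse on corrosion resistance (4 vs 7).
S12: worse on corrosion resistance (5 vs 7).
No option dominates S9.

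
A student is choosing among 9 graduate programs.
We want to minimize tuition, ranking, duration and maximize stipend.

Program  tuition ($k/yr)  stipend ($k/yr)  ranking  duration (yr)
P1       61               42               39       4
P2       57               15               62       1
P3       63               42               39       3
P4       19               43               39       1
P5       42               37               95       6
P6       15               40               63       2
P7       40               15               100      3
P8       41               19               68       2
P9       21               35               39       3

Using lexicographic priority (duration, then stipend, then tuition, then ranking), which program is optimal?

P4

First minimize duration: best is 1, kept {P2, P4}.
Then maximize stipend: best is 43, kept {P4}.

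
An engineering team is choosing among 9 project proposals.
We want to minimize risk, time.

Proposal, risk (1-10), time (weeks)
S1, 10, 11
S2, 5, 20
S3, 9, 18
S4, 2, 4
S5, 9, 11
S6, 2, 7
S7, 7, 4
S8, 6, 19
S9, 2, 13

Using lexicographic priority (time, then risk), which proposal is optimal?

First minimize time: best is 4, kept {S4, S7}.
Then minimize risk: best is 2, kept {S4}.

S4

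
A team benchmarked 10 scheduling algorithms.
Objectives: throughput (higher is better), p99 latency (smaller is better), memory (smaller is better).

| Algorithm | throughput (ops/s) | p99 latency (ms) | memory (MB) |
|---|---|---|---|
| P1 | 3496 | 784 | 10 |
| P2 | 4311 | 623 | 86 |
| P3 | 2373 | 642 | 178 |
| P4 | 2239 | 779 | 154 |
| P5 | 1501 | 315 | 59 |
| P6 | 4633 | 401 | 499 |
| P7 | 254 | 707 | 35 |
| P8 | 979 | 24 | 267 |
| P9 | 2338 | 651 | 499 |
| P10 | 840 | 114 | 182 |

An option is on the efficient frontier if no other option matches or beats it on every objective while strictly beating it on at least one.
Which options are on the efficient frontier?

P1: not dominated (best memory).
P2: not dominated.
P3: dominated by P2 (throughput 4311≥2373, p99 latency 623≤642, memory 86≤178).
P4: dominated by P2 (throughput 4311≥2239, p99 latency 623≤779, memory 86≤154).
P5: not dominated.
P6: not dominated (best throughput).
P7: not dominated.
P8: not dominated (best p99 latency).
P9: dominated by P2 (throughput 4311≥2338, p99 latency 623≤651, memory 86≤499).
P10: not dominated.

P1, P2, P5, P6, P7, P8, P10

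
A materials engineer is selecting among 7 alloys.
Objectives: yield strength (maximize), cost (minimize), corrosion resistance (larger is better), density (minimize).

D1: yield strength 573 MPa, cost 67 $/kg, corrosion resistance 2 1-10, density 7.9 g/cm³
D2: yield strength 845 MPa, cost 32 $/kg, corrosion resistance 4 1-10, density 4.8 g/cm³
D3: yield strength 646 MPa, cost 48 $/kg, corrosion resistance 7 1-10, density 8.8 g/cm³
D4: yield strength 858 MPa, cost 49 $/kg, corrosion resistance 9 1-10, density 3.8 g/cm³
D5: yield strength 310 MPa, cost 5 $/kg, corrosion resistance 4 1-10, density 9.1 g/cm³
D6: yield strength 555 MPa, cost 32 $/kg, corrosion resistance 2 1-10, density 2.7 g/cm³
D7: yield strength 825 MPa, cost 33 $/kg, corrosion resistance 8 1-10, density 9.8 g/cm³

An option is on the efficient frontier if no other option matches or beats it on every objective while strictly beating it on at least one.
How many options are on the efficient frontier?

D1: dominated by D2 (yield strength 845≥573, cost 32≤67, corrosion resistance 4≥2, density 4.8≤7.9).
D2: not dominated.
D3: not dominated.
D4: not dominated (best yield strength).
D5: not dominated (best cost).
D6: not dominated (best density).
D7: not dominated.
Pareto-optimal: D2, D3, D4, D5, D6, D7 → 6.

6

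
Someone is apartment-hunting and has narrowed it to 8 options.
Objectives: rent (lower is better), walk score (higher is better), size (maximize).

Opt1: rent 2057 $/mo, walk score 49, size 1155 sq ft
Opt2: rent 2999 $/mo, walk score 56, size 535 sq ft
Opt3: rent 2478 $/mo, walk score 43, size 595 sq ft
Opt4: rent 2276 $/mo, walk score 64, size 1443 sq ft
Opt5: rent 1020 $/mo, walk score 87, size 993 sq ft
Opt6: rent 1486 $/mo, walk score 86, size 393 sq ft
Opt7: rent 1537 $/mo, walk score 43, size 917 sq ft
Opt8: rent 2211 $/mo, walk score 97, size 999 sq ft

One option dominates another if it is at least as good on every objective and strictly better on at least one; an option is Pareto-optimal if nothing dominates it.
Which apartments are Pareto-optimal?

Opt1: not dominated.
Opt2: dominated by Opt4 (rent 2276≤2999, walk score 64≥56, size 1443≥535).
Opt3: dominated by Opt1 (rent 2057≤2478, walk score 49≥43, size 1155≥595).
Opt4: not dominated (best size).
Opt5: not dominated (best rent).
Opt6: dominated by Opt5 (rent 1020≤1486, walk score 87≥86, size 993≥393).
Opt7: dominated by Opt5 (rent 1020≤1537, walk score 87≥43, size 993≥917).
Opt8: not dominated (best walk score).

Opt1, Opt4, Opt5, Opt8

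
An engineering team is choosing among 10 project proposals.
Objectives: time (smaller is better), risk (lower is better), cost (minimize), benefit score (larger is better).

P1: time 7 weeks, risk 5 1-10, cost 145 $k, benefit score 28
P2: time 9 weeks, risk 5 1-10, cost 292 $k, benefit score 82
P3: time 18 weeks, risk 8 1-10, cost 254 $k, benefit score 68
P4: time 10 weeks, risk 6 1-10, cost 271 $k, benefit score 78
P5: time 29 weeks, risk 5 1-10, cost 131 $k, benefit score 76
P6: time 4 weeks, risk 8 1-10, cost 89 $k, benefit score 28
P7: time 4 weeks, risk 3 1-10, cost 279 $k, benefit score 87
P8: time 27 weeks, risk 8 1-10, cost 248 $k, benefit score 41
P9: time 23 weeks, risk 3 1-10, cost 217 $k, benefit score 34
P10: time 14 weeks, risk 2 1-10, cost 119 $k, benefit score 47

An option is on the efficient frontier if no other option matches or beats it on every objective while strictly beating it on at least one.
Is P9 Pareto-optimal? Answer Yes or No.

No

P10 vs P9: time 14≤23, risk 2≤3, cost 119≤217, benefit score 47≥34 — P10 is at least as good on every objective and strictly better on at least one, so P10 dominates P9.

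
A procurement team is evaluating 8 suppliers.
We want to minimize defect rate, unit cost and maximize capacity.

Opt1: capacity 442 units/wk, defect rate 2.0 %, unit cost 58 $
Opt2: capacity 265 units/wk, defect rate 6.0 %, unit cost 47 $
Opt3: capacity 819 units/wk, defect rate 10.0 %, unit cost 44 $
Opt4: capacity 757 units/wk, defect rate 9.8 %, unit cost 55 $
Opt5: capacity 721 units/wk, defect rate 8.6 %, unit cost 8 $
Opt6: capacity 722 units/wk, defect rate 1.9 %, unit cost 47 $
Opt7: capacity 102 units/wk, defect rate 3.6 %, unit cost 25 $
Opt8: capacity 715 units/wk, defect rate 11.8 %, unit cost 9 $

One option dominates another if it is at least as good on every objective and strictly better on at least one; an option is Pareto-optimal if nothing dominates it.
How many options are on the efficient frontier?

Opt1: dominated by Opt6 (capacity 722≥442, defect rate 1.9≤2.0, unit cost 47≤58).
Opt2: dominated by Opt6 (capacity 722≥265, defect rate 1.9≤6.0, unit cost 47≤47).
Opt3: not dominated (best capacity).
Opt4: not dominated.
Opt5: not dominated (best unit cost).
Opt6: not dominated (best defect rate).
Opt7: not dominated.
Opt8: dominated by Opt5 (capacity 721≥715, defect rate 8.6≤11.8, unit cost 8≤9).
Pareto-optimal: Opt3, Opt4, Opt5, Opt6, Opt7 → 5.

5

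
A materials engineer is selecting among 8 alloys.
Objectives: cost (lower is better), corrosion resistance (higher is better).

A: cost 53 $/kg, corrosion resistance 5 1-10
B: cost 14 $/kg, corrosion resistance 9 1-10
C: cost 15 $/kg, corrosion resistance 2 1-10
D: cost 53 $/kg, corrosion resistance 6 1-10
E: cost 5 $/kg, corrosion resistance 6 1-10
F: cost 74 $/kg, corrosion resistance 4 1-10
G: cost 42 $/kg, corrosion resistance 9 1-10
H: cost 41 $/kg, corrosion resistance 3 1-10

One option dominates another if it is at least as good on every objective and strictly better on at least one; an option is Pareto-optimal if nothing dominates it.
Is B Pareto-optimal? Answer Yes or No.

A: worse on cost (53 vs 14).
C: worse on cost (15 vs 14).
D: worse on cost (53 vs 14).
E: worse on corrosion resistance (6 vs 9).
F: worse on cost (74 vs 14).
G: worse on cost (42 vs 14).
H: worse on cost (41 vs 14).
No option is at least as good as B on every objective and strictly better on one.

Yes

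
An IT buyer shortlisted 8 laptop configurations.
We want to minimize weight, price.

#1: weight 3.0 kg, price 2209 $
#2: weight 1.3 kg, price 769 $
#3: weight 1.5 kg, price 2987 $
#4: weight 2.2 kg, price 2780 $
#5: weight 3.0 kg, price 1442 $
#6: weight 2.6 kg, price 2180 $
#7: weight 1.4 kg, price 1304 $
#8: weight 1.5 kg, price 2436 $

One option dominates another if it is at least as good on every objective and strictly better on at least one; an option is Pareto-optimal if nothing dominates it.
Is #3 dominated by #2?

Yes

#2 vs #3: weight 1.3≤1.5, price 769≤2987 — #2 is at least as good on every objective with at least one strict improvement.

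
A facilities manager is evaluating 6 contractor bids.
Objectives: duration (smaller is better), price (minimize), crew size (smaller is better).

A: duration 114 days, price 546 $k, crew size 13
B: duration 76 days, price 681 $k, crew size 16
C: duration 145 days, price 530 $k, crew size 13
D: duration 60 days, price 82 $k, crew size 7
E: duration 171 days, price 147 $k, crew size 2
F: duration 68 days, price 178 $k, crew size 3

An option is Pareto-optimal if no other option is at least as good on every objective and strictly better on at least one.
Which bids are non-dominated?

A: dominated by D (duration 60≤114, price 82≤546, crew size 7≤13).
B: dominated by D (duration 60≤76, price 82≤681, crew size 7≤16).
C: dominated by D (duration 60≤145, price 82≤530, crew size 7≤13).
D: not dominated (best duration).
E: not dominated (best crew size).
F: not dominated.

D, E, F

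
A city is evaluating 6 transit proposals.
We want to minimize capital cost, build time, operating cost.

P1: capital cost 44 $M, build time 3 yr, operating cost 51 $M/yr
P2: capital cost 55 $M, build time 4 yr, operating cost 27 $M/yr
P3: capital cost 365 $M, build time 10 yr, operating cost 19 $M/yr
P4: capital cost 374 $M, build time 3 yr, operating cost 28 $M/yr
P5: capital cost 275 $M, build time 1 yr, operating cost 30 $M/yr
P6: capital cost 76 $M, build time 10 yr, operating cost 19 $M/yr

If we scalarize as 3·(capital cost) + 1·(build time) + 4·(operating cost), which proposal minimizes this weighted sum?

P2

P1: 3·44 + 1·3 + 4·51 = 339
P2: 3·55 + 1·4 + 4·27 = 277
P3: 3·365 + 1·10 + 4·19 = 1181
P4: 3·374 + 1·3 + 4·28 = 1237
P5: 3·275 + 1·1 + 4·30 = 946
P6: 3·76 + 1·10 + 4·19 = 314
Lowest: P2 at 277.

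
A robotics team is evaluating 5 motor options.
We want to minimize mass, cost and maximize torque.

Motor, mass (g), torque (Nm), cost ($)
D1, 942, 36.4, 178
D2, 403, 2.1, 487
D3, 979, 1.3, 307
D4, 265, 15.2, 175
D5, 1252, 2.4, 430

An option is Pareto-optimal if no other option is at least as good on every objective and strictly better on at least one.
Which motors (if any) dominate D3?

D1, D4

D1: mass 942≤979, torque 36.4≥1.3, cost 178≤307 — dominates D3.
D4: mass 265≤979, torque 15.2≥1.3, cost 175≤307 — dominates D3.
Others (D2, D5) are each worse than D3 on at least one objective.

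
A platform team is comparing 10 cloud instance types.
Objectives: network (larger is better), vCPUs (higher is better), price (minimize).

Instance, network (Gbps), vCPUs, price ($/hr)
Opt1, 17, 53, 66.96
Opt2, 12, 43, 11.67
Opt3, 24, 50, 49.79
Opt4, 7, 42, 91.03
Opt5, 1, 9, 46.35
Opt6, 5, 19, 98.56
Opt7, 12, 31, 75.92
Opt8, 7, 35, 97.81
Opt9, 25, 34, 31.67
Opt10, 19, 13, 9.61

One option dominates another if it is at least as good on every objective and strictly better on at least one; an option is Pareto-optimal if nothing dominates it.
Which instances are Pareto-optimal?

Opt1, Opt2, Opt3, Opt9, Opt10

Opt1: not dominated (best vCPUs).
Opt2: not dominated.
Opt3: not dominated.
Opt4: dominated by Opt1 (network 17≥7, vCPUs 53≥42, price 66.96≤91.03).
Opt5: dominated by Opt2 (network 12≥1, vCPUs 43≥9, price 11.67≤46.35).
Opt6: dominated by Opt1 (network 17≥5, vCPUs 53≥19, price 66.96≤98.56).
Opt7: dominated by Opt1 (network 17≥12, vCPUs 53≥31, price 66.96≤75.92).
Opt8: dominated by Opt1 (network 17≥7, vCPUs 53≥35, price 66.96≤97.81).
Opt9: not dominated (best network).
Opt10: not dominated (best price).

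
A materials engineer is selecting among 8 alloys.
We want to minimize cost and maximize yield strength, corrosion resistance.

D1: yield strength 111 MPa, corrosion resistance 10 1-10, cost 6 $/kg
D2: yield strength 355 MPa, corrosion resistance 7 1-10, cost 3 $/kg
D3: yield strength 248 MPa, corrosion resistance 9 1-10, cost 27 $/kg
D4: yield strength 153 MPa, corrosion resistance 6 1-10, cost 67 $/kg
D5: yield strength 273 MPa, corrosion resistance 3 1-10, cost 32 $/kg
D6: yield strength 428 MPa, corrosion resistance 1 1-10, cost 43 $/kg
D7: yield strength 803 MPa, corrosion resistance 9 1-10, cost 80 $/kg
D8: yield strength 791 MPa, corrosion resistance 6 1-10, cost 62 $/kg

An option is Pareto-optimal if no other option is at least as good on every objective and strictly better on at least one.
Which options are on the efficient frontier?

D1, D2, D3, D6, D7, D8

D1: not dominated (best corrosion resistance).
D2: not dominated (best cost).
D3: not dominated.
D4: dominated by D2 (yield strength 355≥153, corrosion resistance 7≥6, cost 3≤67).
D5: dominated by D2 (yield strength 355≥273, corrosion resistance 7≥3, cost 3≤32).
D6: not dominated.
D7: not dominated (best yield strength).
D8: not dominated.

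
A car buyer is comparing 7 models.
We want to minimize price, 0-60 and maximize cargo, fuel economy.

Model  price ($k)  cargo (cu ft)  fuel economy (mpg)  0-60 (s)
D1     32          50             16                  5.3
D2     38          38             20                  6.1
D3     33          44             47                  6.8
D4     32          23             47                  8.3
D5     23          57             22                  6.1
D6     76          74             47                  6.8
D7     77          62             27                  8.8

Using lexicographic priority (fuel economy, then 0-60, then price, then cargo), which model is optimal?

First maximize fuel economy: best is 47, kept {D3, D4, D6}.
Then minimize 0-60: best is 6.8, kept {D3, D6}.
Then minimize price: best is 33, kept {D3}.

D3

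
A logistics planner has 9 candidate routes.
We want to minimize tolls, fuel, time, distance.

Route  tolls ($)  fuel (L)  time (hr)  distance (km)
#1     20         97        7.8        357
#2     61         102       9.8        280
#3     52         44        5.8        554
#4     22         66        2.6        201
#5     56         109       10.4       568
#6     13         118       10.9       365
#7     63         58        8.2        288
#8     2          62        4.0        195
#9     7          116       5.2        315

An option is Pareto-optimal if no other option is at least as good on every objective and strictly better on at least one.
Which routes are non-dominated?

#1: dominated by #8 (tolls 2≤20, fuel 62≤97, time 4.0≤7.8, distance 195≤357).
#2: dominated by #4 (tolls 22≤61, fuel 66≤102, time 2.6≤9.8, distance 201≤280).
#3: not dominated (best fuel).
#4: not dominated (best time).
#5: dominated by #1 (tolls 20≤56, fuel 97≤109, time 7.8≤10.4, distance 357≤568).
#6: dominated by #8 (tolls 2≤13, fuel 62≤118, time 4.0≤10.9, distance 195≤365).
#7: not dominated.
#8: not dominated (best tolls).
#9: dominated by #8 (tolls 2≤7, fuel 62≤116, time 4.0≤5.2, distance 195≤315).

#3, #4, #7, #8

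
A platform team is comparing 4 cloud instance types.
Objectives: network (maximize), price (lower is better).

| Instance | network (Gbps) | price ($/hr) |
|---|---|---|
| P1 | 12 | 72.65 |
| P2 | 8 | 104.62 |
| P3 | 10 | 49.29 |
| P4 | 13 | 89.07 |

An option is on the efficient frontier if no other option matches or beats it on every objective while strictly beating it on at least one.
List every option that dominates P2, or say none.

P1: network 12≥8, price 72.65≤104.62 — dominates P2.
P3: network 10≥8, price 49.29≤104.62 — dominates P2.
P4: network 13≥8, price 89.07≤104.62 — dominates P2.

P1, P3, P4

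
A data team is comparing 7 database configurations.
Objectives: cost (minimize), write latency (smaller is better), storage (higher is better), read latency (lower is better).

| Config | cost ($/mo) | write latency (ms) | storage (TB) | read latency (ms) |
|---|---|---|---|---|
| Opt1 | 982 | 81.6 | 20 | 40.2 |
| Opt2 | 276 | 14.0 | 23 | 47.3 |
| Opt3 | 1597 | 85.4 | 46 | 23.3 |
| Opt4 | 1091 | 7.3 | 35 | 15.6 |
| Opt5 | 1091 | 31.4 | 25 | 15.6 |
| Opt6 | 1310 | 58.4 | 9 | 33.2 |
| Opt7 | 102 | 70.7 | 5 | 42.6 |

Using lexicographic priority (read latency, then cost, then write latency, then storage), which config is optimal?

First minimize read latency: best is 15.6, kept {Opt4, Opt5}.
Then minimize cost: best is 1091, kept {Opt4, Opt5}.
Then minimize write latency: best is 7.3, kept {Opt4}.

Opt4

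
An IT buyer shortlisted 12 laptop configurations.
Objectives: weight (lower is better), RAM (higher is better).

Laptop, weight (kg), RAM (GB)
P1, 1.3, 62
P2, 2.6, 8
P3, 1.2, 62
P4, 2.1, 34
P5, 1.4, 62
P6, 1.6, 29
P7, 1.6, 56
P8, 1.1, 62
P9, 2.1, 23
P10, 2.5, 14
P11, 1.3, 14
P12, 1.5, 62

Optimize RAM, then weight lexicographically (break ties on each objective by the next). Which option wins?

First maximize RAM: best is 62, kept {P1, P3, P5, P8, P12}.
Then minimize weight: best is 1.1, kept {P8}.

P8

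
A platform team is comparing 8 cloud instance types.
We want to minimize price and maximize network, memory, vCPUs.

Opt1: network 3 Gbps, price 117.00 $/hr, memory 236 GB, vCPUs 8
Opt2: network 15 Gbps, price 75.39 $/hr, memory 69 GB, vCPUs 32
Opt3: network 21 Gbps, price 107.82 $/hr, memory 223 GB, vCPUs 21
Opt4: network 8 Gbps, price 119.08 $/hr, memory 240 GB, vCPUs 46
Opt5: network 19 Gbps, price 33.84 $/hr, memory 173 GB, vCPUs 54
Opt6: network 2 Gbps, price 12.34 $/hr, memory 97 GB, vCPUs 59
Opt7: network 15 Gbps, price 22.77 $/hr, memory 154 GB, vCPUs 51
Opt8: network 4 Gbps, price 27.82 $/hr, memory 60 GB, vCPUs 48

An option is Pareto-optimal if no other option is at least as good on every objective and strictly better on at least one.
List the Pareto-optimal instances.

Opt1: not dominated.
Opt2: dominated by Opt5 (network 19≥15, price 33.84≤75.39, memory 173≥69, vCPUs 54≥32).
Opt3: not dominated (best network).
Opt4: not dominated (best memory).
Opt5: not dominated.
Opt6: not dominated (best price).
Opt7: not dominated.
Opt8: dominated by Opt7 (network 15≥4, price 22.77≤27.82, memory 154≥60, vCPUs 51≥48).

Opt1, Opt3, Opt4, Opt5, Opt6, Opt7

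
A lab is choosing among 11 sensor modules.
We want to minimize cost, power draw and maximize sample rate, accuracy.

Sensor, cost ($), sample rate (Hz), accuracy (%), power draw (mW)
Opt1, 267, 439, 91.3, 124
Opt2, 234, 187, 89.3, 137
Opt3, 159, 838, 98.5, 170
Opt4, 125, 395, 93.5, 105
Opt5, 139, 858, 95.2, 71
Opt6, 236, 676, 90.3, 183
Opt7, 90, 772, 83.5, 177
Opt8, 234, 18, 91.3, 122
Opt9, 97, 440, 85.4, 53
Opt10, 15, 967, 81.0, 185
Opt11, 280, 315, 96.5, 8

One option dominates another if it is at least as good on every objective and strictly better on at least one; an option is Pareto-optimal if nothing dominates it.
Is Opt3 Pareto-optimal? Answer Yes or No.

Opt1: worse on cost (267 vs 159).
Opt2: worse on cost (234 vs 159).
Opt4: worse on sample rate (395 vs 838).
Opt5: worse on accuracy (95.2 vs 98.5).
Opt6: worse on cost (236 vs 159).
Opt7: worse on sample rate (772 vs 838).
Opt8: worse on cost (234 vs 159).
Opt9: worse on sample rate (440 vs 838).
Opt10: worse on accuracy (81.0 vs 98.5).
Opt11: worse on cost (280 vs 159).
No option is at least as good as Opt3 on every objective and strictly better on one.

Yes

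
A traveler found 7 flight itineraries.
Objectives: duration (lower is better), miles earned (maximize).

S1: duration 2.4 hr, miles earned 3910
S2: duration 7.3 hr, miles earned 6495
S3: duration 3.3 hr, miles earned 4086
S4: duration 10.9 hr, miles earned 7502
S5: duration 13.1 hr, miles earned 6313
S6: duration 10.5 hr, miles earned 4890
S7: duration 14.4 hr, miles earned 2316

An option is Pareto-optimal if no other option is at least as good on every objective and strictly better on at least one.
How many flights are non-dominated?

4

S1: not dominated (best duration).
S2: not dominated.
S3: not dominated.
S4: not dominated (best miles earned).
S5: dominated by S2 (duration 7.3≤13.1, miles earned 6495≥6313).
S6: dominated by S2 (duration 7.3≤10.5, miles earned 6495≥4890).
S7: dominated by S1 (duration 2.4≤14.4, miles earned 3910≥2316).
Pareto-optimal: S1, S2, S3, S4 → 4.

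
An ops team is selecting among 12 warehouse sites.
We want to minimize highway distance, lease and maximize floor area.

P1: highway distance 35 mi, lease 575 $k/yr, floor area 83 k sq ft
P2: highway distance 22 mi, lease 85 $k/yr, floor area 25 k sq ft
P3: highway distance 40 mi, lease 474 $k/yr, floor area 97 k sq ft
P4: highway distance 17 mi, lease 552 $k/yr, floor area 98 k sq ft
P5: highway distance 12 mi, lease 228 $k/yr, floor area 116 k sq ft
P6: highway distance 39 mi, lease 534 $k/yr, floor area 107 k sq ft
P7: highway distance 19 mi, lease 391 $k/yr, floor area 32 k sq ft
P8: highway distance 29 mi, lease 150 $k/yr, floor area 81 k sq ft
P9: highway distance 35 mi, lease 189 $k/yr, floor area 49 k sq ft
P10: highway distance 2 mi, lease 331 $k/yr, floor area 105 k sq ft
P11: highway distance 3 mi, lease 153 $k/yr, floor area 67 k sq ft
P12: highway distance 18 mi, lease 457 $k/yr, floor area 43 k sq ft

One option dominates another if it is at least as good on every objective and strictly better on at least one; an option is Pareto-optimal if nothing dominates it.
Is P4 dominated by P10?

Yes

P10 vs P4: highway distance 2≤17, lease 331≤552, floor area 105≥98 — P10 is at least as good on every objective with at least one strict improvement.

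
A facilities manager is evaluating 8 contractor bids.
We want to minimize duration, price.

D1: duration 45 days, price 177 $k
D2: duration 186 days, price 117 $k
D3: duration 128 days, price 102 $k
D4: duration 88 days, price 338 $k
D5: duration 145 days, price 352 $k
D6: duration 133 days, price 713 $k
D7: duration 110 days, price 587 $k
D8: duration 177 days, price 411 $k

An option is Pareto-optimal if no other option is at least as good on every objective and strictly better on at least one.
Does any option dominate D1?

D2: worse on duration (186 vs 45).
D3: worse on duration (128 vs 45).
D4: worse on duration (88 vs 45).
D5: worse on duration (145 vs 45).
D6: worse on duration (133 vs 45).
D7: worse on duration (110 vs 45).
D8: worse on duration (177 vs 45).
No option is at least as good as D1 on every objective and strictly better on one.

No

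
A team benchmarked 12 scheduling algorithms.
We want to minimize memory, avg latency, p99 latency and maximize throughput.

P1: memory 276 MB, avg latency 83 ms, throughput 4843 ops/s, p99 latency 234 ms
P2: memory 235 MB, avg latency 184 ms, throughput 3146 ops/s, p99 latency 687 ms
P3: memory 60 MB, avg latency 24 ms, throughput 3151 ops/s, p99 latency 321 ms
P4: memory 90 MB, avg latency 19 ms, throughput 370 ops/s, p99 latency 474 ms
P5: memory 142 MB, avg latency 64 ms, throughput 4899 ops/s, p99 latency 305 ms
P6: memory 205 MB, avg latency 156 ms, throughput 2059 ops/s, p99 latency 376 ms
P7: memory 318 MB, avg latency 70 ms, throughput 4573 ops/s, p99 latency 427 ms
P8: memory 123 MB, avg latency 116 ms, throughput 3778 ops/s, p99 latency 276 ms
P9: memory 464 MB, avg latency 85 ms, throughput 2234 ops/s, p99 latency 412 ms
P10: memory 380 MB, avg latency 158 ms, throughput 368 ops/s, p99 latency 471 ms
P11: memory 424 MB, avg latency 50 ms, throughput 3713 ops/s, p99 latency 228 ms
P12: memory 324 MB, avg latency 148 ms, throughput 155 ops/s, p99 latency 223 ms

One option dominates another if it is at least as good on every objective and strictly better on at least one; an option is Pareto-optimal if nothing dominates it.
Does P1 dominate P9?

P1 vs P9: memory 276≤464, avg latency 83≤85, throughput 4843≥2234, p99 latency 234≤412 — P1 is at least as good on every objective with at least one strict improvement.

Yes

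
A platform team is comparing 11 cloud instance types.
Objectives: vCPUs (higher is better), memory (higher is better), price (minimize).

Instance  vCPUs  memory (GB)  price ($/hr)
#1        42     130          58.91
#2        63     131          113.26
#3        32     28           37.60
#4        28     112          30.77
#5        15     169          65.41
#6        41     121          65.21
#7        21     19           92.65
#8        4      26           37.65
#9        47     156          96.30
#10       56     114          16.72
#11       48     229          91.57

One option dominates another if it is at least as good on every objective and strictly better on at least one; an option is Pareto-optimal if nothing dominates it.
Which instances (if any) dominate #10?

none

#1: worse on vCPUs (42 vs 56).
#2: worse on price (113.26 vs 16.72).
#3: worse on vCPUs (32 vs 56).
#4: worse on vCPUs (28 vs 56).
#5: worse on vCPUs (15 vs 56).
#6: worse on vCPUs (41 vs 56).
#7: worse on vCPUs (21 vs 56).
#8: worse on vCPUs (4 vs 56).
#9: worse on vCPUs (47 vs 56).
#11: worse on vCPUs (48 vs 56).
No option dominates #10.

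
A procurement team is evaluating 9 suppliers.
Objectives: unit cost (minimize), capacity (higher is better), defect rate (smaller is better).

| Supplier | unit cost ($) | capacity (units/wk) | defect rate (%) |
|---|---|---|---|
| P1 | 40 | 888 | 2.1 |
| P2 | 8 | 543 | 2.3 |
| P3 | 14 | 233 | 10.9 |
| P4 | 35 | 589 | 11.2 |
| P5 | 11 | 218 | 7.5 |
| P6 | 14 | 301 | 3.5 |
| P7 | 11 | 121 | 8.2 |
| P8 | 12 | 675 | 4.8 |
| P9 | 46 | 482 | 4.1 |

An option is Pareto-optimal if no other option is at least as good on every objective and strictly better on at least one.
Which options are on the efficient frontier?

P1: not dominated (best capacity).
P2: not dominated (best unit cost).
P3: dominated by P2 (unit cost 8≤14, capacity 543≥233, defect rate 2.3≤10.9).
P4: dominated by P8 (unit cost 12≤35, capacity 675≥589, defect rate 4.8≤11.2).
P5: dominated by P2 (unit cost 8≤11, capacity 543≥218, defect rate 2.3≤7.5).
P6: dominated by P2 (unit cost 8≤14, capacity 543≥301, defect rate 2.3≤3.5).
P7: dominated by P2 (unit cost 8≤11, capacity 543≥121, defect rate 2.3≤8.2).
P8: not dominated.
P9: dominated by P1 (unit cost 40≤46, capacity 888≥482, defect rate 2.1≤4.1).

P1, P2, P8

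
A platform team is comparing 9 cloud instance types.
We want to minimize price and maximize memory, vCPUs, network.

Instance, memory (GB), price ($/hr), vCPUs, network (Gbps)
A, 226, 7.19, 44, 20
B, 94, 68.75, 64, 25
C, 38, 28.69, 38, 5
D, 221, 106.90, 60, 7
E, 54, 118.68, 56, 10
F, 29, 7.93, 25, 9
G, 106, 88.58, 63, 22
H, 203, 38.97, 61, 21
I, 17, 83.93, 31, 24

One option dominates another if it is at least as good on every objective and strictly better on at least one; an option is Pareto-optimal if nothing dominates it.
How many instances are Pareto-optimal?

A: not dominated (best memory).
B: not dominated (best vCPUs).
C: dominated by A (memory 226≥38, price 7.19≤28.69, vCPUs 44≥38, network 20≥5).
D: not dominated.
E: dominated by B (memory 94≥54, price 68.75≤118.68, vCPUs 64≥56, network 25≥10).
F: dominated by A (memory 226≥29, price 7.19≤7.93, vCPUs 44≥25, network 20≥9).
G: not dominated.
H: not dominated.
I: dominated by B (memory 94≥17, price 68.75≤83.93, vCPUs 64≥31, network 25≥24).
Pareto-optimal: A, B, D, G, H → 5.

5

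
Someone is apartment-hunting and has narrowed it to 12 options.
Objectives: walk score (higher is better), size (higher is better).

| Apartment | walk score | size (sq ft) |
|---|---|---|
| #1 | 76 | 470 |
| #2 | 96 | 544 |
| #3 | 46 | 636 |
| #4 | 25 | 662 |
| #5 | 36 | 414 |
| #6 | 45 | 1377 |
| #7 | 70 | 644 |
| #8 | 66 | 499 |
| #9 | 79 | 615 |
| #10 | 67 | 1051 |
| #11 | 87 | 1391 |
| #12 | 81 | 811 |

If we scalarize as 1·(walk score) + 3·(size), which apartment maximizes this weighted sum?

#11

#1: 1·76 + 3·470 = 1486
#2: 1·96 + 3·544 = 1728
#3: 1·46 + 3·636 = 1954
#4: 1·25 + 3·662 = 2011
#5: 1·36 + 3·414 = 1278
#6: 1·45 + 3·1377 = 4176
#7: 1·70 + 3·644 = 2002
#8: 1·66 + 3·499 = 1563
#9: 1·79 + 3·615 = 1924
#10: 1·67 + 3·1051 = 3220
#11: 1·87 + 3·1391 = 4260
#12: 1·81 + 3·811 = 2514
Highest: #11 at 4260.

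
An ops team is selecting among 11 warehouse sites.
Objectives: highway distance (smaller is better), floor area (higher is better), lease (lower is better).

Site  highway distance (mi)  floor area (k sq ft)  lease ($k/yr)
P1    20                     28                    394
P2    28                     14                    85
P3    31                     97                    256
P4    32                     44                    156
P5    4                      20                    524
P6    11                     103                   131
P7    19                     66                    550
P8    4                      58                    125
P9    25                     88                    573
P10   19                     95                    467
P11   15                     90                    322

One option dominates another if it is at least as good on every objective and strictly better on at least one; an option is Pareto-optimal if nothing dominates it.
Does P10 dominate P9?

Yes

P10 vs P9: highway distance 19≤25, floor area 95≥88, lease 467≤573 — P10 is at least as good on every objective with at least one strict improvement.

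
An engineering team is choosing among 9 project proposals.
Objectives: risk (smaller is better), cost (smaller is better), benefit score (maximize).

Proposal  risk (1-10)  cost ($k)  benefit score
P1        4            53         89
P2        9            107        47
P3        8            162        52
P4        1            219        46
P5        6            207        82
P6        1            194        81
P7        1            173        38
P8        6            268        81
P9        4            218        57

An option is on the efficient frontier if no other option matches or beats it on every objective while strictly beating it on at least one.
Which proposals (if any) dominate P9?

P1: risk 4≤4, cost 53≤218, benefit score 89≥57 — dominates P9.
P6: risk 1≤4, cost 194≤218, benefit score 81≥57 — dominates P9.
Others (P2, P3, P4, P5, P7, P8) are each worse than P9 on at least one objective.

P1, P6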